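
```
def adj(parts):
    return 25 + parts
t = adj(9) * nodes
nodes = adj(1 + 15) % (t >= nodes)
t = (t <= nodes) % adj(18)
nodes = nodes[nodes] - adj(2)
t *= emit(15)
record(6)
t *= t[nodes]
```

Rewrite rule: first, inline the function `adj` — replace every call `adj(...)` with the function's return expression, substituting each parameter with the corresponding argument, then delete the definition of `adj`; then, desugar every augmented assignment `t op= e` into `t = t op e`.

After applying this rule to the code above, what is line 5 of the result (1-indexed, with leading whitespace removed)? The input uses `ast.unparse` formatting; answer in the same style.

t = t * emit(15)

Transformed code:
t = (25 + 9) * nodes
nodes = (25 + (1 + 15)) % (t >= nodes)
t = (t <= nodes) % (25 + 18)
nodes = nodes[nodes] - (25 + 2)
t = t * emit(15)
record(6)
t = t * t[nodes]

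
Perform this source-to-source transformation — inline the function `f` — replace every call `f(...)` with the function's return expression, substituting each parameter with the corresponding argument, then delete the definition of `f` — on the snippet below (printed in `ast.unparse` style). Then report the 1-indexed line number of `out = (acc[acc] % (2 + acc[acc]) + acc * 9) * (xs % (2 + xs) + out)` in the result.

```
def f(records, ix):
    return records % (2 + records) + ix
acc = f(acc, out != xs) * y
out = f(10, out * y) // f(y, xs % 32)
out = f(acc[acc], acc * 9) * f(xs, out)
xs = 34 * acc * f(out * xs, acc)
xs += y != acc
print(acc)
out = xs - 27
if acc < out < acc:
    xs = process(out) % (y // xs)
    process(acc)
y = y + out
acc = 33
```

3

Transformed code:
acc = (acc % (2 + acc) + (out != xs)) * y
out = (10 % (2 + 10) + out * y) // (y % (2 + y) + xs % 32)
out = (acc[acc] % (2 + acc[acc]) + acc * 9) * (xs % (2 + xs) + out)
xs = 34 * acc * (out * xs % (2 + out * xs) + acc)
xs += y != acc
print(acc)
out = xs - 27
if acc < out < acc:
    xs = process(out) % (y // xs)
    process(acc)
y = y + out
acc = 33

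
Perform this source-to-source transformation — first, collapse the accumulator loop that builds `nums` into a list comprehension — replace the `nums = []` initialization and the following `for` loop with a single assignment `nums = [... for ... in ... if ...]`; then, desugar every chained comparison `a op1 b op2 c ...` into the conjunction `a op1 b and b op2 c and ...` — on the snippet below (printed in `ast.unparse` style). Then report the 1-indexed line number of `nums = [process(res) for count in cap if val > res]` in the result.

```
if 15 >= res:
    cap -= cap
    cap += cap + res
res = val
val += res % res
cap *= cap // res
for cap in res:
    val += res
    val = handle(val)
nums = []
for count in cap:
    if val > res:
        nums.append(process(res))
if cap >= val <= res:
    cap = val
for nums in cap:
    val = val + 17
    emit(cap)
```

Transformed code:
if 15 >= res:
    cap -= cap
    cap += cap + res
res = val
val += res % res
cap *= cap // res
for cap in res:
    val += res
    val = handle(val)
nums = [process(res) for count in cap if val > res]
if cap >= val and val <= res:
    cap = val
for nums in cap:
    val = val + 17
    emit(cap)

10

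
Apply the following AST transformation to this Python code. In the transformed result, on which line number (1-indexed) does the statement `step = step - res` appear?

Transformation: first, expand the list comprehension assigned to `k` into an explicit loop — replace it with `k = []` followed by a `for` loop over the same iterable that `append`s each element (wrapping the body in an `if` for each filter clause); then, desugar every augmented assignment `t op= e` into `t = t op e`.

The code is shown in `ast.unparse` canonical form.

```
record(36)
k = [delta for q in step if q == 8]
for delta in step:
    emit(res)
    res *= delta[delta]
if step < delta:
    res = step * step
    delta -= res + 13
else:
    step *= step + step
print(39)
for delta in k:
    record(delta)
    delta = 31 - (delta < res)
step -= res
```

18

Transformed code:
record(36)
k = []
for q in step:
    if q == 8:
        k.append(delta)
for delta in step:
    emit(res)
    res = res * delta[delta]
if step < delta:
    res = step * step
    delta = delta - (res + 13)
else:
    step = step * (step + step)
print(39)
for delta in k:
    record(delta)
    delta = 31 - (delta < res)
step = step - res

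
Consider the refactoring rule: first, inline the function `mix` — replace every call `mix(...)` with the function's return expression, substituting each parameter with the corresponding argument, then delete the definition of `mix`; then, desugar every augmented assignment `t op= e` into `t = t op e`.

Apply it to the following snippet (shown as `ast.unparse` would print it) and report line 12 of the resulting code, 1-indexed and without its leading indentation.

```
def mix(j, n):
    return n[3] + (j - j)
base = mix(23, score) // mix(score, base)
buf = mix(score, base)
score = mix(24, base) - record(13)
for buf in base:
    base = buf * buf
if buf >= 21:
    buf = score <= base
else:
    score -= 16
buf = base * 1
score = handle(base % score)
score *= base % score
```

Transformed code:
base = (score[3] + (23 - 23)) // (base[3] + (score - score))
buf = base[3] + (score - score)
score = base[3] + (24 - 24) - record(13)
for buf in base:
    base = buf * buf
if buf >= 21:
    buf = score <= base
else:
    score = score - 16
buf = base * 1
score = handle(base % score)
score = score * (base % score)

score = score * (base % score)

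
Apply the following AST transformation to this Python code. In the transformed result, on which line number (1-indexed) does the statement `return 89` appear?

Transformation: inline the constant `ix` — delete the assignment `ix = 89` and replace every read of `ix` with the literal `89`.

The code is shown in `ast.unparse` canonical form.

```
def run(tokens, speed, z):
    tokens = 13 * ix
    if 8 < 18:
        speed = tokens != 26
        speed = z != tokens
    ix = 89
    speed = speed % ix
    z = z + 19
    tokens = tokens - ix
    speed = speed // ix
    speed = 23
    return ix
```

11

Transformed code:
def run(tokens, speed, z):
    tokens = 13 * 89
    if 8 < 18:
        speed = tokens != 26
        speed = z != tokens
    speed = speed % 89
    z = z + 19
    tokens = tokens - 89
    speed = speed // 89
    speed = 23
    return 89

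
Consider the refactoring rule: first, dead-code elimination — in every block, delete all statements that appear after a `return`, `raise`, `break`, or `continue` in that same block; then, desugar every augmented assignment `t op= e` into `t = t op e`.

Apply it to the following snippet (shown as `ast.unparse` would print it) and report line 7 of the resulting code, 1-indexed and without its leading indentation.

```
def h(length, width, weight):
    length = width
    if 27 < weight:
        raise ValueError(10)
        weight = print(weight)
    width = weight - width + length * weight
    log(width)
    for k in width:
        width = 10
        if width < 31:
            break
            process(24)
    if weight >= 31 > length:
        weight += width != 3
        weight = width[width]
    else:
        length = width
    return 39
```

Transformed code:
def h(length, width, weight):
    length = width
    if 27 < weight:
        raise ValueError(10)
    width = weight - width + length * weight
    log(width)
    for k in width:
        width = 10
        if width < 31:
            break
    if weight >= 31 > length:
        weight = weight + (width != 3)
        weight = width[width]
    else:
        length = width
    return 39

for k in width:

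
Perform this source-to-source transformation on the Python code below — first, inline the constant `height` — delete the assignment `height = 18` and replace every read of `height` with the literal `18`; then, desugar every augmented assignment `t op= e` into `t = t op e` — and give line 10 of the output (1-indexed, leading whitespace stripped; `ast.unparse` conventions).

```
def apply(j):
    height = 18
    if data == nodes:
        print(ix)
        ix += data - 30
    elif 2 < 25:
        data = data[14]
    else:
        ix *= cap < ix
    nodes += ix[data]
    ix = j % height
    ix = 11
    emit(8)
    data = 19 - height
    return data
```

Transformed code:
def apply(j):
    if data == nodes:
        print(ix)
        ix = ix + (data - 30)
    elif 2 < 25:
        data = data[14]
    else:
        ix = ix * (cap < ix)
    nodes = nodes + ix[data]
    ix = j % 18
    ix = 11
    emit(8)
    data = 19 - 18
    return data

ix = j % 18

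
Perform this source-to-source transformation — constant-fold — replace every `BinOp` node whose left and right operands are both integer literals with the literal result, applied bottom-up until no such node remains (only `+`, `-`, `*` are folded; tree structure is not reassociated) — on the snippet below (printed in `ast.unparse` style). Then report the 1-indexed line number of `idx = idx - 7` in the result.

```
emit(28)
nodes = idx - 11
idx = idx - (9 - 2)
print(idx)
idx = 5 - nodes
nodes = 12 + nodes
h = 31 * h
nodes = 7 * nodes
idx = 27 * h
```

3

Transformed code:
emit(28)
nodes = idx - 11
idx = idx - 7
print(idx)
idx = 5 - nodes
nodes = 12 + nodes
h = 31 * h
nodes = 7 * nodes
idx = 27 * h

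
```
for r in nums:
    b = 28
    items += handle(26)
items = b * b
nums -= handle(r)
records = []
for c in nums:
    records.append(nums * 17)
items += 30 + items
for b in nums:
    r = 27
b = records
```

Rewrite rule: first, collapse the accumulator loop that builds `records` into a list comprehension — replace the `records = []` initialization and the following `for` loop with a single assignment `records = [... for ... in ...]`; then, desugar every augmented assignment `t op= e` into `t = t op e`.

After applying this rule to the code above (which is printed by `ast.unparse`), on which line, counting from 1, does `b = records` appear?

Transformed code:
for r in nums:
    b = 28
    items = items + handle(26)
items = b * b
nums = nums - handle(r)
records = [nums * 17 for c in nums]
items = items + (30 + items)
for b in nums:
    r = 27
b = records

10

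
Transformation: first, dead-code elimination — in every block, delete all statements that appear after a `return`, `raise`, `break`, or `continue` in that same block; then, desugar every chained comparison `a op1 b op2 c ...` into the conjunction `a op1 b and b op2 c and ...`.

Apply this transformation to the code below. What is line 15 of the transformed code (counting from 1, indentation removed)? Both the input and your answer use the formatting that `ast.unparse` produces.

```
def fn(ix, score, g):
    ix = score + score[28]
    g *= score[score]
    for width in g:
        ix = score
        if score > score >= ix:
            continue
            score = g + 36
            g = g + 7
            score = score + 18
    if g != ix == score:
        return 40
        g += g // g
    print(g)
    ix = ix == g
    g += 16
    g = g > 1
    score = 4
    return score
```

Transformed code:
def fn(ix, score, g):
    ix = score + score[28]
    g *= score[score]
    for width in g:
        ix = score
        if score > score and score >= ix:
            continue
    if g != ix and ix == score:
        return 40
    print(g)
    ix = ix == g
    g += 16
    g = g > 1
    score = 4
    return score

return score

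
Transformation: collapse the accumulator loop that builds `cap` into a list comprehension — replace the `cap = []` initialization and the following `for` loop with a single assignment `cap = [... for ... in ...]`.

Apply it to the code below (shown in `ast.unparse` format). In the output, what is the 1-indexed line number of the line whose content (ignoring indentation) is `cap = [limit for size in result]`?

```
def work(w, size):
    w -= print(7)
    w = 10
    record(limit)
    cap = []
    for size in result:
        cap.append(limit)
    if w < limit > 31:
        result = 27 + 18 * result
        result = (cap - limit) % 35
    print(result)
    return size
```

5

Transformed code:
def work(w, size):
    w -= print(7)
    w = 10
    record(limit)
    cap = [limit for size in result]
    if w < limit > 31:
        result = 27 + 18 * result
        result = (cap - limit) % 35
    print(result)
    return size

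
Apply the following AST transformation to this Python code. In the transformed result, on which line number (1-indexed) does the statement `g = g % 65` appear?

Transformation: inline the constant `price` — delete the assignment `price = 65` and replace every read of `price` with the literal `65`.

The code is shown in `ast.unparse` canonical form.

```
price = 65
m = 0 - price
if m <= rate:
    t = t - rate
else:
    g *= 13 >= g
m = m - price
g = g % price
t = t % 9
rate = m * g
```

Transformed code:
m = 0 - 65
if m <= rate:
    t = t - rate
else:
    g *= 13 >= g
m = m - 65
g = g % 65
t = t % 9
rate = m * g

7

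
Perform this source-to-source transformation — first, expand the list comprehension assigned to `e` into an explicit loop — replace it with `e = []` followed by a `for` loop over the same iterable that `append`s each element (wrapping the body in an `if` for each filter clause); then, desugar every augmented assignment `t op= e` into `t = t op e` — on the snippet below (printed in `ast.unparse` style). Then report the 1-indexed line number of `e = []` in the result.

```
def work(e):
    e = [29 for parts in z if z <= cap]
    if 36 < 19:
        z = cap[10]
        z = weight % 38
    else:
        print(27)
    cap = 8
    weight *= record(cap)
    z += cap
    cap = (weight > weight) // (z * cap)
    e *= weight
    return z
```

Transformed code:
def work(e):
    e = []
    for parts in z:
        if z <= cap:
            e.append(29)
    if 36 < 19:
        z = cap[10]
        z = weight % 38
    else:
        print(27)
    cap = 8
    weight = weight * record(cap)
    z = z + cap
    cap = (weight > weight) // (z * cap)
    e = e * weight
    return z

2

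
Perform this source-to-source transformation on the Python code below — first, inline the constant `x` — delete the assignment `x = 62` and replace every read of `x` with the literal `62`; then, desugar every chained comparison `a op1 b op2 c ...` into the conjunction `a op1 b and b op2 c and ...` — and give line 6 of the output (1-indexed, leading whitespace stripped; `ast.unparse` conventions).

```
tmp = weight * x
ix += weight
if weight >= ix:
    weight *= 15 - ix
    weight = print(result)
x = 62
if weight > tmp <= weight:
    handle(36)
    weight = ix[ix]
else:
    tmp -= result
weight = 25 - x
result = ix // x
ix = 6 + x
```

Transformed code:
tmp = weight * 62
ix += weight
if weight >= ix:
    weight *= 15 - ix
    weight = print(result)
if weight > tmp and tmp <= weight:
    handle(36)
    weight = ix[ix]
else:
    tmp -= result
weight = 25 - 62
result = ix // 62
ix = 6 + 62

if weight > tmp and tmp <= weight:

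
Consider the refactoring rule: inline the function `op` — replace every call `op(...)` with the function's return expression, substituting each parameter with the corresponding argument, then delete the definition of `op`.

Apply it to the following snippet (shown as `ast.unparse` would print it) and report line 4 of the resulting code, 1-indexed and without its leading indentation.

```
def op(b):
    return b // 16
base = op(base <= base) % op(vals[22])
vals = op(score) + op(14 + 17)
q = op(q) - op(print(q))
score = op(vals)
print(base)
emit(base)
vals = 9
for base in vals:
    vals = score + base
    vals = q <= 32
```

Transformed code:
base = (base <= base) // 16 % (vals[22] // 16)
vals = score // 16 + (14 + 17) // 16
q = q // 16 - print(q) // 16
score = vals // 16
print(base)
emit(base)
vals = 9
for base in vals:
    vals = score + base
    vals = q <= 32

score = vals // 16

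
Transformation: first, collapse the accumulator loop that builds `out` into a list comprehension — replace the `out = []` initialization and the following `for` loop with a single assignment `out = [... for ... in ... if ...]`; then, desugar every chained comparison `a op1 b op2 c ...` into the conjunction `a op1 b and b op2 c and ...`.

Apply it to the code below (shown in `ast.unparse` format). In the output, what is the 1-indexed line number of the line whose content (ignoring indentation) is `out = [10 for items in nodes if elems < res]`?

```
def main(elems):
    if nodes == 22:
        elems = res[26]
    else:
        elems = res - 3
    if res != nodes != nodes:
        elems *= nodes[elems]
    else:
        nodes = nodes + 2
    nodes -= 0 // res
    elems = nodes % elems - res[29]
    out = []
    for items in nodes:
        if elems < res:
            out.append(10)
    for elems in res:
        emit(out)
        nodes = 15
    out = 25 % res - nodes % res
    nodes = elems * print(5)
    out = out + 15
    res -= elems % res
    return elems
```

12

Transformed code:
def main(elems):
    if nodes == 22:
        elems = res[26]
    else:
        elems = res - 3
    if res != nodes and nodes != nodes:
        elems *= nodes[elems]
    else:
        nodes = nodes + 2
    nodes -= 0 // res
    elems = nodes % elems - res[29]
    out = [10 for items in nodes if elems < res]
    for elems in res:
        emit(out)
        nodes = 15
    out = 25 % res - nodes % res
    nodes = elems * print(5)
    out = out + 15
    res -= elems % res
    return elems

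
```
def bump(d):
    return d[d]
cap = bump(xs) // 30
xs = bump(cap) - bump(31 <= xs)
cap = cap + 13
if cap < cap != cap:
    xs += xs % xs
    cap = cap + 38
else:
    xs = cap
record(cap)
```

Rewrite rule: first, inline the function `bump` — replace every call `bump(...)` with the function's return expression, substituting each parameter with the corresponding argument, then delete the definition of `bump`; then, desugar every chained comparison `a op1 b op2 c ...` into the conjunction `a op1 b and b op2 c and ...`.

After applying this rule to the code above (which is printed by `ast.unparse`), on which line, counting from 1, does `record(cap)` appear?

9

Transformed code:
cap = xs[xs] // 30
xs = cap[cap] - (31 <= xs)[31 <= xs]
cap = cap + 13
if cap < cap and cap != cap:
    xs += xs % xs
    cap = cap + 38
else:
    xs = cap
record(cap)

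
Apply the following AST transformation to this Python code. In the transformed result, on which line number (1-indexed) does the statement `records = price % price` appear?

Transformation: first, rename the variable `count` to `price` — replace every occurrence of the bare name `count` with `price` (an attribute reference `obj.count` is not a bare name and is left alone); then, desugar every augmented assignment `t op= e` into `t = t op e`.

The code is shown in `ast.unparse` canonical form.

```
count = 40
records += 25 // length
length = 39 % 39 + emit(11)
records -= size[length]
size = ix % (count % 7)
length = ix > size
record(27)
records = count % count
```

8

Transformed code:
price = 40
records = records + 25 // length
length = 39 % 39 + emit(11)
records = records - size[length]
size = ix % (price % 7)
length = ix > size
record(27)
records = price % price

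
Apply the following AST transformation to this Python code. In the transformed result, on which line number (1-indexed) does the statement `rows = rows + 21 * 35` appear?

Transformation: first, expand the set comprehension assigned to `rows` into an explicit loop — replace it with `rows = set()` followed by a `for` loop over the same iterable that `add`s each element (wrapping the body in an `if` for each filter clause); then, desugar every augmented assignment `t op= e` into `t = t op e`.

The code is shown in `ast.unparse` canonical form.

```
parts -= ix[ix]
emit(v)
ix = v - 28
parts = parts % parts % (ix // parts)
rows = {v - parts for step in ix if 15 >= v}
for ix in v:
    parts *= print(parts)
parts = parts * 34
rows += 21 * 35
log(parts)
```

12

Transformed code:
parts = parts - ix[ix]
emit(v)
ix = v - 28
parts = parts % parts % (ix // parts)
rows = set()
for step in ix:
    if 15 >= v:
        rows.add(v - parts)
for ix in v:
    parts = parts * print(parts)
parts = parts * 34
rows = rows + 21 * 35
log(parts)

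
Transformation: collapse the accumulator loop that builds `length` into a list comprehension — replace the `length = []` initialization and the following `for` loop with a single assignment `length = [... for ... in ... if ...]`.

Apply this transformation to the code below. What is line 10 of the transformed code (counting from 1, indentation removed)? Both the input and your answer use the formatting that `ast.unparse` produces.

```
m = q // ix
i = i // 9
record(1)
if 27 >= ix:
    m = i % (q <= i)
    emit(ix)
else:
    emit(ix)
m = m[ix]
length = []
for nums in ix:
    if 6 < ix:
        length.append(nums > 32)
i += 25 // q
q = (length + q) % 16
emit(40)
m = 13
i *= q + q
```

Transformed code:
m = q // ix
i = i // 9
record(1)
if 27 >= ix:
    m = i % (q <= i)
    emit(ix)
else:
    emit(ix)
m = m[ix]
length = [nums > 32 for nums in ix if 6 < ix]
i += 25 // q
q = (length + q) % 16
emit(40)
m = 13
i *= q + q

length = [nums > 32 for nums in ix if 6 < ix]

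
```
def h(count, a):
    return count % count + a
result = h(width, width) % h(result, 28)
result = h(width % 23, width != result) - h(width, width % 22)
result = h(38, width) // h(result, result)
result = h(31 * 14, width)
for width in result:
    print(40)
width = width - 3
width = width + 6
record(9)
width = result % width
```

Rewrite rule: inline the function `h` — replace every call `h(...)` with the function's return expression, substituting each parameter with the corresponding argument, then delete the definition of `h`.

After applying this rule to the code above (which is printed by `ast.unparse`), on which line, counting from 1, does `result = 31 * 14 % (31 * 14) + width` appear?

Transformed code:
result = (width % width + width) % (result % result + 28)
result = width % 23 % (width % 23) + (width != result) - (width % width + width % 22)
result = (38 % 38 + width) // (result % result + result)
result = 31 * 14 % (31 * 14) + width
for width in result:
    print(40)
width = width - 3
width = width + 6
record(9)
width = result % width

4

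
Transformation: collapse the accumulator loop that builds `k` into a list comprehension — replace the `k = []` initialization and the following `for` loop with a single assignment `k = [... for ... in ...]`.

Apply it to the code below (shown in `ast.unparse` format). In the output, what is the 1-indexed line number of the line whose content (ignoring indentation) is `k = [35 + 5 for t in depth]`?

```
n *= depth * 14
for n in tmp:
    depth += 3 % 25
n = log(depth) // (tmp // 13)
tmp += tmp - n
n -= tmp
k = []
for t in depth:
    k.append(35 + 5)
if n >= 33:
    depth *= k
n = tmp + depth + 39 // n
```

Transformed code:
n *= depth * 14
for n in tmp:
    depth += 3 % 25
n = log(depth) // (tmp // 13)
tmp += tmp - n
n -= tmp
k = [35 + 5 for t in depth]
if n >= 33:
    depth *= k
n = tmp + depth + 39 // n

7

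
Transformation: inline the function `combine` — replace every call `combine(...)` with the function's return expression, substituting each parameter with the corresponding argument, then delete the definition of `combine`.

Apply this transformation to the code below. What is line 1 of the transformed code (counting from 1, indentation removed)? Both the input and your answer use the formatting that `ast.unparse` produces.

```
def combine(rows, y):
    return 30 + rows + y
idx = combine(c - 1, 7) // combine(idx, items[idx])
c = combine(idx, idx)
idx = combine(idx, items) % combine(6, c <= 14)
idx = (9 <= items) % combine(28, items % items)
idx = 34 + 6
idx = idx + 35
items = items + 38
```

Transformed code:
idx = (30 + (c - 1) + 7) // (30 + idx + items[idx])
c = 30 + idx + idx
idx = (30 + idx + items) % (30 + 6 + (c <= 14))
idx = (9 <= items) % (30 + 28 + items % items)
idx = 34 + 6
idx = idx + 35
items = items + 38

idx = (30 + (c - 1) + 7) // (30 + idx + items[idx])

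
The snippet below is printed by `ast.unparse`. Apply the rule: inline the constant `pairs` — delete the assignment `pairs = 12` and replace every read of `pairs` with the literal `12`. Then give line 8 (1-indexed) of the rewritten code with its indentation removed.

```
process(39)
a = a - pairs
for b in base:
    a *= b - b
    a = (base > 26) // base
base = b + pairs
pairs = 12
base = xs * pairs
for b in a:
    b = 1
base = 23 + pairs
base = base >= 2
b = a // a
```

Transformed code:
process(39)
a = a - 12
for b in base:
    a *= b - b
    a = (base > 26) // base
base = b + 12
base = xs * 12
for b in a:
    b = 1
base = 23 + 12
base = base >= 2
b = a // a

for b in a:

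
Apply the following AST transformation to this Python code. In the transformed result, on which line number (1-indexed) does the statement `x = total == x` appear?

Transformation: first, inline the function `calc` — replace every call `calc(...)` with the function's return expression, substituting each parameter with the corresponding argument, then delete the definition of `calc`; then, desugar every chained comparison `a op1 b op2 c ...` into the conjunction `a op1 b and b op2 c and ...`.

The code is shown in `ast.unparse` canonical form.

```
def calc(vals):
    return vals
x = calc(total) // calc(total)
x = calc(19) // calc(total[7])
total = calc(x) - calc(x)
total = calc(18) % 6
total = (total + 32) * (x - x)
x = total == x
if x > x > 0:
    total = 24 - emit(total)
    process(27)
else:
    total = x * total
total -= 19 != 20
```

Transformed code:
x = total // total
x = 19 // total[7]
total = x - x
total = 18 % 6
total = (total + 32) * (x - x)
x = total == x
if x > x and x > 0:
    total = 24 - emit(total)
    process(27)
else:
    total = x * total
total -= 19 != 20

6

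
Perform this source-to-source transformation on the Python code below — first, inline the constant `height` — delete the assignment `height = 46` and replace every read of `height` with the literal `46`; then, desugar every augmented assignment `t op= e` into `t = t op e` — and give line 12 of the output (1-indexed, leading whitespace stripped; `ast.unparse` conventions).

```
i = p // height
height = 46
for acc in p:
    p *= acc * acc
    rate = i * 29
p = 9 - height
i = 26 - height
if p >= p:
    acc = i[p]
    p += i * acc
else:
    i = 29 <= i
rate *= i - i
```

Transformed code:
i = p // 46
for acc in p:
    p = p * (acc * acc)
    rate = i * 29
p = 9 - 46
i = 26 - 46
if p >= p:
    acc = i[p]
    p = p + i * acc
else:
    i = 29 <= i
rate = rate * (i - i)

rate = rate * (i - i)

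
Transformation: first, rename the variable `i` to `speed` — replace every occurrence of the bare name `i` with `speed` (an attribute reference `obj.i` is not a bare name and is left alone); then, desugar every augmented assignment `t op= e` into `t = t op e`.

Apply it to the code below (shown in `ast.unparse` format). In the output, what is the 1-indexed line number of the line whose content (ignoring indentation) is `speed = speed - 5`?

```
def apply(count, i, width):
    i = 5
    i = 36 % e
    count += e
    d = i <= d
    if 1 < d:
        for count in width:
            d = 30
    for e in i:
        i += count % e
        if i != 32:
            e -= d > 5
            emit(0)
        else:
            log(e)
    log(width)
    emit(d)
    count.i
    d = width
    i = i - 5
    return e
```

20

Transformed code:
def apply(count, speed, width):
    speed = 5
    speed = 36 % e
    count = count + e
    d = speed <= d
    if 1 < d:
        for count in width:
            d = 30
    for e in speed:
        speed = speed + count % e
        if speed != 32:
            e = e - (d > 5)
            emit(0)
        else:
            log(e)
    log(width)
    emit(d)
    count.i
    d = width
    speed = speed - 5
    return e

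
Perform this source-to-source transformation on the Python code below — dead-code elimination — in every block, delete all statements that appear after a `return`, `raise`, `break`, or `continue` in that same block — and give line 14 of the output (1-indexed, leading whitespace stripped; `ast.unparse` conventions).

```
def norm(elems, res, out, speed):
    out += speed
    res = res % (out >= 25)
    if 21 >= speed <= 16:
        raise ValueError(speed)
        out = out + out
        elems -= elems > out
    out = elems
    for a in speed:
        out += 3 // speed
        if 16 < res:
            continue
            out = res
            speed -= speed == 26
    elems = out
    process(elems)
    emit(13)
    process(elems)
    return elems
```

process(elems)

Transformed code:
def norm(elems, res, out, speed):
    out += speed
    res = res % (out >= 25)
    if 21 >= speed <= 16:
        raise ValueError(speed)
    out = elems
    for a in speed:
        out += 3 // speed
        if 16 < res:
            continue
    elems = out
    process(elems)
    emit(13)
    process(elems)
    return elems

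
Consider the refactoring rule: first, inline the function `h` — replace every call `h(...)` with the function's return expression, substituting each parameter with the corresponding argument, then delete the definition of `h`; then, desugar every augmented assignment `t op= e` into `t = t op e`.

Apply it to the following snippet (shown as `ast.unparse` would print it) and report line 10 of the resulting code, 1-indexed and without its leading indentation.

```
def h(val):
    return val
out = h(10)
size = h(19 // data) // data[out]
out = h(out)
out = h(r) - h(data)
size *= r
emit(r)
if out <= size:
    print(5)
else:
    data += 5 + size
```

data = data + (5 + size)

Transformed code:
out = 10
size = 19 // data // data[out]
out = out
out = r - data
size = size * r
emit(r)
if out <= size:
    print(5)
else:
    data = data + (5 + size)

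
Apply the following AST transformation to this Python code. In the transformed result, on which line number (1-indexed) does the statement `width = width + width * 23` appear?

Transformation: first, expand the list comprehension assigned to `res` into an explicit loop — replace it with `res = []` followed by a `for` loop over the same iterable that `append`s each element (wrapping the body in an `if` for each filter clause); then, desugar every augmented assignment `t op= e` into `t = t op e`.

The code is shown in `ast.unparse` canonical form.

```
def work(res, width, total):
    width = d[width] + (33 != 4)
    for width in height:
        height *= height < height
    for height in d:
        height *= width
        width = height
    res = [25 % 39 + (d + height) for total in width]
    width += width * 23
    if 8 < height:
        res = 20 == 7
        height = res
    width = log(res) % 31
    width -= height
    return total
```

11

Transformed code:
def work(res, width, total):
    width = d[width] + (33 != 4)
    for width in height:
        height = height * (height < height)
    for height in d:
        height = height * width
        width = height
    res = []
    for total in width:
        res.append(25 % 39 + (d + height))
    width = width + width * 23
    if 8 < height:
        res = 20 == 7
        height = res
    width = log(res) % 31
    width = width - height
    return total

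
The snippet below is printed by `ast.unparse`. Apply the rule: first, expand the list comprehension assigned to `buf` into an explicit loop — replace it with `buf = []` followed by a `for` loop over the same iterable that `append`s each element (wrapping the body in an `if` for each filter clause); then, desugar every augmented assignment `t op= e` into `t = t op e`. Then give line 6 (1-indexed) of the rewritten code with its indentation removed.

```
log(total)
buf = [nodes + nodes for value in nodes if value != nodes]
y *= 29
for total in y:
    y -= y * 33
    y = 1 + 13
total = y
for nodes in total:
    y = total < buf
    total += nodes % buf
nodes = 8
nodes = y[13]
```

Transformed code:
log(total)
buf = []
for value in nodes:
    if value != nodes:
        buf.append(nodes + nodes)
y = y * 29
for total in y:
    y = y - y * 33
    y = 1 + 13
total = y
for nodes in total:
    y = total < buf
    total = total + nodes % buf
nodes = 8
nodes = y[13]

y = y * 29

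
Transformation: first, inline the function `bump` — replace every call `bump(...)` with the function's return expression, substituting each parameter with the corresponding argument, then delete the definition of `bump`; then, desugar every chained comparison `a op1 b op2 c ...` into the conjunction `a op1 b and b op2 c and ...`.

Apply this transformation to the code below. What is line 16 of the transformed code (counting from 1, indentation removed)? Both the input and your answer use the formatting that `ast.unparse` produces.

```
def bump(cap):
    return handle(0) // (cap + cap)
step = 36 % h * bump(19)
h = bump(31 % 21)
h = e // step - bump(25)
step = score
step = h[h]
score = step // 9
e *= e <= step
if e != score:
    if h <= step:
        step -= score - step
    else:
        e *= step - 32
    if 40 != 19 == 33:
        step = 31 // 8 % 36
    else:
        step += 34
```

Transformed code:
step = 36 % h * (handle(0) // (19 + 19))
h = handle(0) // (31 % 21 + 31 % 21)
h = e // step - handle(0) // (25 + 25)
step = score
step = h[h]
score = step // 9
e *= e <= step
if e != score:
    if h <= step:
        step -= score - step
    else:
        e *= step - 32
    if 40 != 19 and 19 == 33:
        step = 31 // 8 % 36
    else:
        step += 34

step += 34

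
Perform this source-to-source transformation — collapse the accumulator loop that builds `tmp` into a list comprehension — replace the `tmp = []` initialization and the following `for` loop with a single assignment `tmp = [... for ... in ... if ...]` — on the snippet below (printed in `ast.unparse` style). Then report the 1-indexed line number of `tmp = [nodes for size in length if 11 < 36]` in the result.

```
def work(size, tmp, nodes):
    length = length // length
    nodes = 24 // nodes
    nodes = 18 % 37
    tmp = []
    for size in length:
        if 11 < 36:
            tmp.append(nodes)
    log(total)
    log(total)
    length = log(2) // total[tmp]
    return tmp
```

5

Transformed code:
def work(size, tmp, nodes):
    length = length // length
    nodes = 24 // nodes
    nodes = 18 % 37
    tmp = [nodes for size in length if 11 < 36]
    log(total)
    log(total)
    length = log(2) // total[tmp]
    return tmp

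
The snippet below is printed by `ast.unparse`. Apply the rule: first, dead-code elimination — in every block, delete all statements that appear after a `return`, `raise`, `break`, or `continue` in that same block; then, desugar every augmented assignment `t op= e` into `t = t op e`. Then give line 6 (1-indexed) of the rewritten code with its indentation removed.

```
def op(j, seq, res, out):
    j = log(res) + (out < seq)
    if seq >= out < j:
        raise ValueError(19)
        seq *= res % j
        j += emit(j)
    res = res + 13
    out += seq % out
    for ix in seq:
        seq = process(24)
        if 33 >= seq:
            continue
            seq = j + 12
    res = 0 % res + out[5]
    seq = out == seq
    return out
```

out = out + seq % out

Transformed code:
def op(j, seq, res, out):
    j = log(res) + (out < seq)
    if seq >= out < j:
        raise ValueError(19)
    res = res + 13
    out = out + seq % out
    for ix in seq:
        seq = process(24)
        if 33 >= seq:
            continue
    res = 0 % res + out[5]
    seq = out == seq
    return out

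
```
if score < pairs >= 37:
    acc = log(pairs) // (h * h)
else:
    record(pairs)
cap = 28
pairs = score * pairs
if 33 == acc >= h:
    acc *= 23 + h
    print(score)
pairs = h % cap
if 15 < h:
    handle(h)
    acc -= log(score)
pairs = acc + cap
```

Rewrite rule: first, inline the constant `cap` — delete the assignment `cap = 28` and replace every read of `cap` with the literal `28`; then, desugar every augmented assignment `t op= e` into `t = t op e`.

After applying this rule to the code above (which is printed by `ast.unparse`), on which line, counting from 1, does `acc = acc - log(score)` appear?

12

Transformed code:
if score < pairs >= 37:
    acc = log(pairs) // (h * h)
else:
    record(pairs)
pairs = score * pairs
if 33 == acc >= h:
    acc = acc * (23 + h)
    print(score)
pairs = h % 28
if 15 < h:
    handle(h)
    acc = acc - log(score)
pairs = acc + 28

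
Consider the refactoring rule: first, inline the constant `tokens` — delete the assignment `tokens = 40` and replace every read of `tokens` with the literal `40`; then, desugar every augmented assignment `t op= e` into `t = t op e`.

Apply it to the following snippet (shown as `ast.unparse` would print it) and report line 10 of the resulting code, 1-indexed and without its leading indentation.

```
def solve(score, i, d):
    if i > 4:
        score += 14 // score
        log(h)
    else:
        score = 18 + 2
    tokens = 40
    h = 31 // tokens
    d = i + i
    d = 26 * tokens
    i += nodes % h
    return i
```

Transformed code:
def solve(score, i, d):
    if i > 4:
        score = score + 14 // score
        log(h)
    else:
        score = 18 + 2
    h = 31 // 40
    d = i + i
    d = 26 * 40
    i = i + nodes % h
    return i

i = i + nodes % h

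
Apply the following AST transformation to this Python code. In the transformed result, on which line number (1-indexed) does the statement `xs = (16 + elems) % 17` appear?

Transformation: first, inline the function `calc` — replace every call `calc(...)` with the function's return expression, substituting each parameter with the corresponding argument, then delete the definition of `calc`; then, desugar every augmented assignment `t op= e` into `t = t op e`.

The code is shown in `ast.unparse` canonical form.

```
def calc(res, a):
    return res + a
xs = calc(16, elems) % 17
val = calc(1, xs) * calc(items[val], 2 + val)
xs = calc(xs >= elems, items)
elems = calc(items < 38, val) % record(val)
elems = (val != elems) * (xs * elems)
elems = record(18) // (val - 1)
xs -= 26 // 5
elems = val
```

Transformed code:
xs = (16 + elems) % 17
val = (1 + xs) * (items[val] + (2 + val))
xs = (xs >= elems) + items
elems = ((items < 38) + val) % record(val)
elems = (val != elems) * (xs * elems)
elems = record(18) // (val - 1)
xs = xs - 26 // 5
elems = val

1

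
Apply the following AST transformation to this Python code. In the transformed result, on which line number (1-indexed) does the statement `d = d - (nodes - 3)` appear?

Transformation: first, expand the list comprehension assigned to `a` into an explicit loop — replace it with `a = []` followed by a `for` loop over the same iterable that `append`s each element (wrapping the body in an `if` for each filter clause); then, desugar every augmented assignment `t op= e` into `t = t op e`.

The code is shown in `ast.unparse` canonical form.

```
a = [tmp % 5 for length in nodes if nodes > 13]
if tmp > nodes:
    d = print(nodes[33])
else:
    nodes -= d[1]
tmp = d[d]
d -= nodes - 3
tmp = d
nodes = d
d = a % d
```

10

Transformed code:
a = []
for length in nodes:
    if nodes > 13:
        a.append(tmp % 5)
if tmp > nodes:
    d = print(nodes[33])
else:
    nodes = nodes - d[1]
tmp = d[d]
d = d - (nodes - 3)
tmp = d
nodes = d
d = a % d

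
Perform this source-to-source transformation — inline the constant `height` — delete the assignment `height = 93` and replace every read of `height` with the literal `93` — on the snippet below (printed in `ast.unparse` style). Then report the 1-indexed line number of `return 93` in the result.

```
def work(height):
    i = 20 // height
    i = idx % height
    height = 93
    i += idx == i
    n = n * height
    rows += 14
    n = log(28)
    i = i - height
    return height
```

9

Transformed code:
def work(height):
    i = 20 // 93
    i = idx % 93
    i += idx == i
    n = n * 93
    rows += 14
    n = log(28)
    i = i - 93
    return 93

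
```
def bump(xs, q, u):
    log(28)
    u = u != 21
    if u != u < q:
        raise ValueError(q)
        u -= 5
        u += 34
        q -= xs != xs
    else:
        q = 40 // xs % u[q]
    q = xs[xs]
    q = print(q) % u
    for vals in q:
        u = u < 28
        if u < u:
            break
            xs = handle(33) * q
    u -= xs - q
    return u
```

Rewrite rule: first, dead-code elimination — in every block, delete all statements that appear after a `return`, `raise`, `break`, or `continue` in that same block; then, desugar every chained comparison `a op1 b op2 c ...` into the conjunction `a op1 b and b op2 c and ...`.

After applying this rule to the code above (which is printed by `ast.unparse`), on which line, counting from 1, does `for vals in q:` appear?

Transformed code:
def bump(xs, q, u):
    log(28)
    u = u != 21
    if u != u and u < q:
        raise ValueError(q)
    else:
        q = 40 // xs % u[q]
    q = xs[xs]
    q = print(q) % u
    for vals in q:
        u = u < 28
        if u < u:
            break
    u -= xs - q
    return u

10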